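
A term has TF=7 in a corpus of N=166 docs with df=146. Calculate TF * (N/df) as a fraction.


TF * (N/df)
= 7 * (166/146)
= 7 * 83/73
= 581/73

581/73


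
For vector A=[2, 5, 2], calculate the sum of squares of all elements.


|A|^2 = sum of squared components
A[0]^2 = 2^2 = 4
A[1]^2 = 5^2 = 25
A[2]^2 = 2^2 = 4
Sum = 4 + 25 + 4 = 33

33


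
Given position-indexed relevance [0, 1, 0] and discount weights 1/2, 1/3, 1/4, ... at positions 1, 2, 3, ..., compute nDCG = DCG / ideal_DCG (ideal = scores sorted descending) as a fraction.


Position discount weights w_i = 1/(i+1) for i=1..3:
Weights = [1/2, 1/3, 1/4]
Actual relevance: [0, 1, 0]
DCG = 0/2 + 1/3 + 0/4 = 1/3
Ideal relevance (sorted desc): [1, 0, 0]
Ideal DCG = 1/2 + 0/3 + 0/4 = 1/2
nDCG = DCG / ideal_DCG = 1/3 / 1/2 = 2/3

2/3


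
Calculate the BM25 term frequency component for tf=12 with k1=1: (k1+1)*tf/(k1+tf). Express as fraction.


BM25 TF component = (k1+1)*tf / (k1+tf)
k1 = 1, tf = 12
Numerator = (1+1)*12 = 24
Denominator = 1 + 12 = 13
= 24/13 = 24/13

24/13


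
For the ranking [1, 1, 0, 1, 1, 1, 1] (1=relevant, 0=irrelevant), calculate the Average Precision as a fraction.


Computing P@k for each relevant position:
Position 1: relevant, P@1 = 1/1 = 1
Position 2: relevant, P@2 = 2/2 = 1
Position 3: not relevant
Position 4: relevant, P@4 = 3/4 = 3/4
Position 5: relevant, P@5 = 4/5 = 4/5
Position 6: relevant, P@6 = 5/6 = 5/6
Position 7: relevant, P@7 = 6/7 = 6/7
Sum of P@k = 1 + 1 + 3/4 + 4/5 + 5/6 + 6/7 = 2201/420
AP = 2201/420 / 6 = 2201/2520

2201/2520


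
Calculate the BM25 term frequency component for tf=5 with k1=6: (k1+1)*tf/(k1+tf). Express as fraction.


BM25 TF component = (k1+1)*tf / (k1+tf)
k1 = 6, tf = 5
Numerator = (6+1)*5 = 35
Denominator = 6 + 5 = 11
= 35/11 = 35/11

35/11


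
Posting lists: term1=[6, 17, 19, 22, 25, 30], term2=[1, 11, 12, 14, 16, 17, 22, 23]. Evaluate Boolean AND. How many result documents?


Boolean AND: find intersection of posting lists
term1 docs: [6, 17, 19, 22, 25, 30]
term2 docs: [1, 11, 12, 14, 16, 17, 22, 23]
Intersection: [17, 22]
|intersection| = 2

2


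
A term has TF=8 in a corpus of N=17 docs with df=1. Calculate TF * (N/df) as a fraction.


TF * (N/df)
= 8 * (17/1)
= 8 * 17
= 136

136


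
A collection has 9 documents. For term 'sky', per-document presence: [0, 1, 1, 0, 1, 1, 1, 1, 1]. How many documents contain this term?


Checking each document for 'sky':
Doc 1: absent
Doc 2: present
Doc 3: present
Doc 4: absent
Doc 5: present
Doc 6: present
Doc 7: present
Doc 8: present
Doc 9: present
df = sum of presences = 0 + 1 + 1 + 0 + 1 + 1 + 1 + 1 + 1 = 7

7


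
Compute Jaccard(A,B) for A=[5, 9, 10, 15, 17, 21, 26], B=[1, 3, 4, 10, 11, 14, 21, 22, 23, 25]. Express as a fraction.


A intersect B = [10, 21]
|A intersect B| = 2
A union B = [1, 3, 4, 5, 9, 10, 11, 14, 15, 17, 21, 22, 23, 25, 26]
|A union B| = 15
Jaccard = 2/15 = 2/15

2/15


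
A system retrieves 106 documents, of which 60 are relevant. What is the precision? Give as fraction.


Precision = relevant_retrieved / total_retrieved
= 60 / 106
= 60 / (60 + 46)
= 30/53

30/53


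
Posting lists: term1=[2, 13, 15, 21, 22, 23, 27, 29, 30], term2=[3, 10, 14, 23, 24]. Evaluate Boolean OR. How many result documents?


Boolean OR: find union of posting lists
term1 docs: [2, 13, 15, 21, 22, 23, 27, 29, 30]
term2 docs: [3, 10, 14, 23, 24]
Union: [2, 3, 10, 13, 14, 15, 21, 22, 23, 24, 27, 29, 30]
|union| = 13

13


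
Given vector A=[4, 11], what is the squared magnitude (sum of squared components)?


|A|^2 = sum of squared components
A[0]^2 = 4^2 = 16
A[1]^2 = 11^2 = 121
Sum = 16 + 121 = 137

137


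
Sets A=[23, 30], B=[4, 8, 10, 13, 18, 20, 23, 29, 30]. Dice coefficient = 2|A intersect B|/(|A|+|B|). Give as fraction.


A intersect B = [23, 30]
|A intersect B| = 2
|A| = 2, |B| = 9
Dice = 2*2 / (2+9)
= 4 / 11 = 4/11

4/11


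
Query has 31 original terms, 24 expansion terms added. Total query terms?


Original terms: 31
Expansion terms: 24
Total = 31 + 24 = 55

55


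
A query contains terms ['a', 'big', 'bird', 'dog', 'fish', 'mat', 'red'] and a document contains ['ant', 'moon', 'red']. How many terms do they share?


Query terms: ['a', 'big', 'bird', 'dog', 'fish', 'mat', 'red']
Document terms: ['ant', 'moon', 'red']
Common terms: ['red']
Overlap count = 1

1


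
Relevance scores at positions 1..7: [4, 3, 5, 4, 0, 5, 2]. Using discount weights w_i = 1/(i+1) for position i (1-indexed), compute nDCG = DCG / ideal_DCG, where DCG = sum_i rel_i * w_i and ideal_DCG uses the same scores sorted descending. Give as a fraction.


Position discount weights w_i = 1/(i+1) for i=1..7:
Weights = [1/2, 1/3, 1/4, 1/5, 1/6, 1/7, 1/8]
Actual relevance: [4, 3, 5, 4, 0, 5, 2]
DCG = 4/2 + 3/3 + 5/4 + 4/5 + 0/6 + 5/7 + 2/8 = 421/70
Ideal relevance (sorted desc): [5, 5, 4, 4, 3, 2, 0]
Ideal DCG = 5/2 + 5/3 + 4/4 + 4/5 + 3/6 + 2/7 + 0/8 = 709/105
nDCG = DCG / ideal_DCG = 421/70 / 709/105 = 1263/1418

1263/1418


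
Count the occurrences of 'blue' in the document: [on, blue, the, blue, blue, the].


Document has 6 words
Scanning for 'blue':
Found at positions: [1, 3, 4]
Count = 3

3


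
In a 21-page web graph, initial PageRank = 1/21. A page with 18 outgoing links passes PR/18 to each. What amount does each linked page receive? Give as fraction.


Initial PR = 1/21 = 1/21
Outlinks = 18
Contribution per link = PR / outlinks
= 1/21 / 18
= 1/378

1/378


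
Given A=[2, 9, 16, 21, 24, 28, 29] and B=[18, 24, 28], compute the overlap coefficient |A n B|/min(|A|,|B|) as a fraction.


A intersect B = [24, 28]
|A intersect B| = 2
min(|A|, |B|) = min(7, 3) = 3
Overlap = 2 / 3 = 2/3

2/3


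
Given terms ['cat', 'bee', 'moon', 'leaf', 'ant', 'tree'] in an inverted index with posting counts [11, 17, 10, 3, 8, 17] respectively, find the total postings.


Summing posting list sizes:
'cat': 11 postings
'bee': 17 postings
'moon': 10 postings
'leaf': 3 postings
'ant': 8 postings
'tree': 17 postings
Total = 11 + 17 + 10 + 3 + 8 + 17 = 66

66


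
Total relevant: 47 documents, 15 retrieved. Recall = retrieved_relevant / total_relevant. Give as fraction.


Recall = retrieved_relevant / total_relevant
= 15 / 47
= 15 / (15 + 32)
= 15/47

15/47


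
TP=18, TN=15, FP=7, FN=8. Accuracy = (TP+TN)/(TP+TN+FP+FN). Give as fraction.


Accuracy = (TP + TN) / (TP + TN + FP + FN)
TP + TN = 18 + 15 = 33
Total = 18 + 15 + 7 + 8 = 48
Accuracy = 33 / 48 = 11/16

11/16


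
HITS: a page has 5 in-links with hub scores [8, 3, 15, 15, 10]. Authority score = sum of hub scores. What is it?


Authority = sum of hub scores of in-linkers
In-link 1: hub score = 8
In-link 2: hub score = 3
In-link 3: hub score = 15
In-link 4: hub score = 15
In-link 5: hub score = 10
Authority = 8 + 3 + 15 + 15 + 10 = 51

51


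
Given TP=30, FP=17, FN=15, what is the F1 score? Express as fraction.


F1 = 2 * P * R / (P + R)
P = TP/(TP+FP) = 30/47 = 30/47
R = TP/(TP+FN) = 30/45 = 2/3
2 * P * R = 2 * 30/47 * 2/3 = 40/47
P + R = 30/47 + 2/3 = 184/141
F1 = 40/47 / 184/141 = 15/23

15/23


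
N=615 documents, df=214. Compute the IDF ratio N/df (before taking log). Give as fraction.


IDF ratio = N / df
= 615 / 214
= 615/214

615/214


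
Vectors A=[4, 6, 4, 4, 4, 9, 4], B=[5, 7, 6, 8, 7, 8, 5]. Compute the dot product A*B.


Dot product = sum of element-wise products
A[0]*B[0] = 4*5 = 20
A[1]*B[1] = 6*7 = 42
A[2]*B[2] = 4*6 = 24
A[3]*B[3] = 4*8 = 32
A[4]*B[4] = 4*7 = 28
A[5]*B[5] = 9*8 = 72
A[6]*B[6] = 4*5 = 20
Sum = 20 + 42 + 24 + 32 + 28 + 72 + 20 = 238

238


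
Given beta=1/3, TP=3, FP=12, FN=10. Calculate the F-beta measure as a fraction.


P = TP/(TP+FP) = 3/15 = 1/5
R = TP/(TP+FN) = 3/13 = 3/13
beta^2 = 1/3^2 = 1/9
(1 + beta^2) = 10/9
Numerator = (1+beta^2)*P*R = 2/39
Denominator = beta^2*P + R = 1/45 + 3/13 = 148/585
F_beta = 15/74

15/74


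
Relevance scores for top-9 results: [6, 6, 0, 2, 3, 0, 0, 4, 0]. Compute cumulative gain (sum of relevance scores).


Cumulative Gain = sum of relevance scores
Position 1: rel=6, running sum=6
Position 2: rel=6, running sum=12
Position 3: rel=0, running sum=12
Position 4: rel=2, running sum=14
Position 5: rel=3, running sum=17
Position 6: rel=0, running sum=17
Position 7: rel=0, running sum=17
Position 8: rel=4, running sum=21
Position 9: rel=0, running sum=21
CG = 21

21


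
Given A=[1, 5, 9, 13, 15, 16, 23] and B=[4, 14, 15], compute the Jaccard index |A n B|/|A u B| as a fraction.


A intersect B = [15]
|A intersect B| = 1
A union B = [1, 4, 5, 9, 13, 14, 15, 16, 23]
|A union B| = 9
Jaccard = 1/9 = 1/9

1/9


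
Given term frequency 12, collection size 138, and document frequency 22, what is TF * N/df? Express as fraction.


TF * (N/df)
= 12 * (138/22)
= 12 * 69/11
= 828/11

828/11


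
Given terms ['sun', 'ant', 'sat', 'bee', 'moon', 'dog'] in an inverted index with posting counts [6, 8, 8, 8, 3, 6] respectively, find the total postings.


Summing posting list sizes:
'sun': 6 postings
'ant': 8 postings
'sat': 8 postings
'bee': 8 postings
'moon': 3 postings
'dog': 6 postings
Total = 6 + 8 + 8 + 8 + 3 + 6 = 39

39


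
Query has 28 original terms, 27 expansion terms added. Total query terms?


Original terms: 28
Expansion terms: 27
Total = 28 + 27 = 55

55


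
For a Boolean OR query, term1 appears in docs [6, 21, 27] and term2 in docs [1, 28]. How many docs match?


Boolean OR: find union of posting lists
term1 docs: [6, 21, 27]
term2 docs: [1, 28]
Union: [1, 6, 21, 27, 28]
|union| = 5

5


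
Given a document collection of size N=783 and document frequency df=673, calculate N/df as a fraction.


IDF ratio = N / df
= 783 / 673
= 783/673

783/673


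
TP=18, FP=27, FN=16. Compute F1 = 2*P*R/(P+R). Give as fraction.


F1 = 2 * P * R / (P + R)
P = TP/(TP+FP) = 18/45 = 2/5
R = TP/(TP+FN) = 18/34 = 9/17
2 * P * R = 2 * 2/5 * 9/17 = 36/85
P + R = 2/5 + 9/17 = 79/85
F1 = 36/85 / 79/85 = 36/79

36/79


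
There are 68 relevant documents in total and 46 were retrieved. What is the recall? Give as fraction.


Recall = retrieved_relevant / total_relevant
= 46 / 68
= 46 / (46 + 22)
= 23/34

23/34


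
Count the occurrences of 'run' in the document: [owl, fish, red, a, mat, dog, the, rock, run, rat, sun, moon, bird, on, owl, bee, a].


Document has 17 words
Scanning for 'run':
Found at positions: [8]
Count = 1

1


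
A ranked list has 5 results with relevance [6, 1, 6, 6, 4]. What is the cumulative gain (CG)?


Cumulative Gain = sum of relevance scores
Position 1: rel=6, running sum=6
Position 2: rel=1, running sum=7
Position 3: rel=6, running sum=13
Position 4: rel=6, running sum=19
Position 5: rel=4, running sum=23
CG = 23

23


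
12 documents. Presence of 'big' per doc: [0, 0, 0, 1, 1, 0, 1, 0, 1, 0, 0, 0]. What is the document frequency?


Checking each document for 'big':
Doc 1: absent
Doc 2: absent
Doc 3: absent
Doc 4: present
Doc 5: present
Doc 6: absent
Doc 7: present
Doc 8: absent
Doc 9: present
Doc 10: absent
Doc 11: absent
Doc 12: absent
df = sum of presences = 0 + 0 + 0 + 1 + 1 + 0 + 1 + 0 + 1 + 0 + 0 + 0 = 4

4


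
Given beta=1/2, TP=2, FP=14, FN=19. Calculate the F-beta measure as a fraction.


P = TP/(TP+FP) = 2/16 = 1/8
R = TP/(TP+FN) = 2/21 = 2/21
beta^2 = 1/2^2 = 1/4
(1 + beta^2) = 5/4
Numerator = (1+beta^2)*P*R = 5/336
Denominator = beta^2*P + R = 1/32 + 2/21 = 85/672
F_beta = 2/17

2/17


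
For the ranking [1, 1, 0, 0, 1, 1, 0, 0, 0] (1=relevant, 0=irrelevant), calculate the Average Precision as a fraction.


Computing P@k for each relevant position:
Position 1: relevant, P@1 = 1/1 = 1
Position 2: relevant, P@2 = 2/2 = 1
Position 3: not relevant
Position 4: not relevant
Position 5: relevant, P@5 = 3/5 = 3/5
Position 6: relevant, P@6 = 4/6 = 2/3
Position 7: not relevant
Position 8: not relevant
Position 9: not relevant
Sum of P@k = 1 + 1 + 3/5 + 2/3 = 49/15
AP = 49/15 / 4 = 49/60

49/60


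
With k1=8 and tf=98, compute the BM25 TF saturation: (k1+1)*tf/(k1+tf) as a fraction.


BM25 TF component = (k1+1)*tf / (k1+tf)
k1 = 8, tf = 98
Numerator = (8+1)*98 = 882
Denominator = 8 + 98 = 106
= 882/106 = 441/53

441/53


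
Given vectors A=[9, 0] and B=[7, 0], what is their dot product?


Dot product = sum of element-wise products
A[0]*B[0] = 9*7 = 63
A[1]*B[1] = 0*0 = 0
Sum = 63 + 0 = 63

63


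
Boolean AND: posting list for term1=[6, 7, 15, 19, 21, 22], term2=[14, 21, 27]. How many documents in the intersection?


Boolean AND: find intersection of posting lists
term1 docs: [6, 7, 15, 19, 21, 22]
term2 docs: [14, 21, 27]
Intersection: [21]
|intersection| = 1

1


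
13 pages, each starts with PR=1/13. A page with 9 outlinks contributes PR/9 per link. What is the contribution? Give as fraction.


Initial PR = 1/13 = 1/13
Outlinks = 9
Contribution per link = PR / outlinks
= 1/13 / 9
= 1/117

1/117


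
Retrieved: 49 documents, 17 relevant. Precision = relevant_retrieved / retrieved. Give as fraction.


Precision = relevant_retrieved / total_retrieved
= 17 / 49
= 17 / (17 + 32)
= 17/49

17/49


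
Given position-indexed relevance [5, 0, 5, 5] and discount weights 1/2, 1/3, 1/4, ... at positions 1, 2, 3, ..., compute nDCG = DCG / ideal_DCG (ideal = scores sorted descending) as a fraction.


Position discount weights w_i = 1/(i+1) for i=1..4:
Weights = [1/2, 1/3, 1/4, 1/5]
Actual relevance: [5, 0, 5, 5]
DCG = 5/2 + 0/3 + 5/4 + 5/5 = 19/4
Ideal relevance (sorted desc): [5, 5, 5, 0]
Ideal DCG = 5/2 + 5/3 + 5/4 + 0/5 = 65/12
nDCG = DCG / ideal_DCG = 19/4 / 65/12 = 57/65

57/65


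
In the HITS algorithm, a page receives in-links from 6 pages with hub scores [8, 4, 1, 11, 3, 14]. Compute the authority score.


Authority = sum of hub scores of in-linkers
In-link 1: hub score = 8
In-link 2: hub score = 4
In-link 3: hub score = 1
In-link 4: hub score = 11
In-link 5: hub score = 3
In-link 6: hub score = 14
Authority = 8 + 4 + 1 + 11 + 3 + 14 = 41

41


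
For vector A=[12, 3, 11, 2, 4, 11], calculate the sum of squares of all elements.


|A|^2 = sum of squared components
A[0]^2 = 12^2 = 144
A[1]^2 = 3^2 = 9
A[2]^2 = 11^2 = 121
A[3]^2 = 2^2 = 4
A[4]^2 = 4^2 = 16
A[5]^2 = 11^2 = 121
Sum = 144 + 9 + 121 + 4 + 16 + 121 = 415

415


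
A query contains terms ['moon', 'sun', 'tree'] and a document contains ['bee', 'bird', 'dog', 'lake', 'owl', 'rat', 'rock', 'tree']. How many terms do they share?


Query terms: ['moon', 'sun', 'tree']
Document terms: ['bee', 'bird', 'dog', 'lake', 'owl', 'rat', 'rock', 'tree']
Common terms: ['tree']
Overlap count = 1

1


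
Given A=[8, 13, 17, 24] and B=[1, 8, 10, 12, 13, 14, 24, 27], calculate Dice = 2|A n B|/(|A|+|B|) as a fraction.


A intersect B = [8, 13, 24]
|A intersect B| = 3
|A| = 4, |B| = 8
Dice = 2*3 / (4+8)
= 6 / 12 = 1/2

1/2


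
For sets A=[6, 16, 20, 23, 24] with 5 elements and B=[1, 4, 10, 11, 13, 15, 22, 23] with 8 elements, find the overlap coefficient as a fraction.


A intersect B = [23]
|A intersect B| = 1
min(|A|, |B|) = min(5, 8) = 5
Overlap = 1 / 5 = 1/5

1/5


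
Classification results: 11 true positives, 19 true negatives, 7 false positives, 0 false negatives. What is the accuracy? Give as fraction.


Accuracy = (TP + TN) / (TP + TN + FP + FN)
TP + TN = 11 + 19 = 30
Total = 11 + 19 + 7 + 0 = 37
Accuracy = 30 / 37 = 30/37

30/37


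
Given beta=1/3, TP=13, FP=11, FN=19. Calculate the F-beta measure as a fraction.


P = TP/(TP+FP) = 13/24 = 13/24
R = TP/(TP+FN) = 13/32 = 13/32
beta^2 = 1/3^2 = 1/9
(1 + beta^2) = 10/9
Numerator = (1+beta^2)*P*R = 845/3456
Denominator = beta^2*P + R = 13/216 + 13/32 = 403/864
F_beta = 65/124

65/124


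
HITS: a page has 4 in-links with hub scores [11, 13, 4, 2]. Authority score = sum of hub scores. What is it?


Authority = sum of hub scores of in-linkers
In-link 1: hub score = 11
In-link 2: hub score = 13
In-link 3: hub score = 4
In-link 4: hub score = 2
Authority = 11 + 13 + 4 + 2 = 30

30


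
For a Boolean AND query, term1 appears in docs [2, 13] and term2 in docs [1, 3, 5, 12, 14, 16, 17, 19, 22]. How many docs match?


Boolean AND: find intersection of posting lists
term1 docs: [2, 13]
term2 docs: [1, 3, 5, 12, 14, 16, 17, 19, 22]
Intersection: []
|intersection| = 0

0


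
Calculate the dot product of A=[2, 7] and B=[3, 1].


Dot product = sum of element-wise products
A[0]*B[0] = 2*3 = 6
A[1]*B[1] = 7*1 = 7
Sum = 6 + 7 = 13

13


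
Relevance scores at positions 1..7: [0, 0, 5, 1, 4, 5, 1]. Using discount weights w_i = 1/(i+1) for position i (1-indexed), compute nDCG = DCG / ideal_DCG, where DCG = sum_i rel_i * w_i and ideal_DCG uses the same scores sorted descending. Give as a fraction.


Position discount weights w_i = 1/(i+1) for i=1..7:
Weights = [1/2, 1/3, 1/4, 1/5, 1/6, 1/7, 1/8]
Actual relevance: [0, 0, 5, 1, 4, 5, 1]
DCG = 0/2 + 0/3 + 5/4 + 1/5 + 4/6 + 5/7 + 1/8 = 2483/840
Ideal relevance (sorted desc): [5, 5, 4, 1, 1, 0, 0]
Ideal DCG = 5/2 + 5/3 + 4/4 + 1/5 + 1/6 + 0/7 + 0/8 = 83/15
nDCG = DCG / ideal_DCG = 2483/840 / 83/15 = 2483/4648

2483/4648


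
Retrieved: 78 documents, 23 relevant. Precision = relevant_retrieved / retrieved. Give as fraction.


Precision = relevant_retrieved / total_retrieved
= 23 / 78
= 23 / (23 + 55)
= 23/78

23/78


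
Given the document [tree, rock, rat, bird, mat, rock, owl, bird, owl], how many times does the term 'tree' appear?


Document has 9 words
Scanning for 'tree':
Found at positions: [0]
Count = 1

1


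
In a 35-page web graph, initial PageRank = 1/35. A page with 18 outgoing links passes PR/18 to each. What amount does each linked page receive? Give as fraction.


Initial PR = 1/35 = 1/35
Outlinks = 18
Contribution per link = PR / outlinks
= 1/35 / 18
= 1/630

1/630


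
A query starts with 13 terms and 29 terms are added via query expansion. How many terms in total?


Original terms: 13
Expansion terms: 29
Total = 13 + 29 = 42

42


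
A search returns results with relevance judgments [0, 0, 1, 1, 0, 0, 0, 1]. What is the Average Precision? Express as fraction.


Computing P@k for each relevant position:
Position 1: not relevant
Position 2: not relevant
Position 3: relevant, P@3 = 1/3 = 1/3
Position 4: relevant, P@4 = 2/4 = 1/2
Position 5: not relevant
Position 6: not relevant
Position 7: not relevant
Position 8: relevant, P@8 = 3/8 = 3/8
Sum of P@k = 1/3 + 1/2 + 3/8 = 29/24
AP = 29/24 / 3 = 29/72

29/72


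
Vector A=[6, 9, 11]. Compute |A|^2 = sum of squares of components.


|A|^2 = sum of squared components
A[0]^2 = 6^2 = 36
A[1]^2 = 9^2 = 81
A[2]^2 = 11^2 = 121
Sum = 36 + 81 + 121 = 238

238


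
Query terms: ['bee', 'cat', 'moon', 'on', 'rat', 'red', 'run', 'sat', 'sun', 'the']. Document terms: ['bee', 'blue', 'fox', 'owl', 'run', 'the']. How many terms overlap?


Query terms: ['bee', 'cat', 'moon', 'on', 'rat', 'red', 'run', 'sat', 'sun', 'the']
Document terms: ['bee', 'blue', 'fox', 'owl', 'run', 'the']
Common terms: ['bee', 'run', 'the']
Overlap count = 3

3


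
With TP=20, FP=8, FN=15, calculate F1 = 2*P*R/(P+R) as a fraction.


F1 = 2 * P * R / (P + R)
P = TP/(TP+FP) = 20/28 = 5/7
R = TP/(TP+FN) = 20/35 = 4/7
2 * P * R = 2 * 5/7 * 4/7 = 40/49
P + R = 5/7 + 4/7 = 9/7
F1 = 40/49 / 9/7 = 40/63

40/63


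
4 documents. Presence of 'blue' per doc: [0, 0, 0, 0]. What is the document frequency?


Checking each document for 'blue':
Doc 1: absent
Doc 2: absent
Doc 3: absent
Doc 4: absent
df = sum of presences = 0 + 0 + 0 + 0 = 0

0


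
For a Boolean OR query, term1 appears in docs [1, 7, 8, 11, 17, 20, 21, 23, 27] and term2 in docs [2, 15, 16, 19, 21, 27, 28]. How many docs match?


Boolean OR: find union of posting lists
term1 docs: [1, 7, 8, 11, 17, 20, 21, 23, 27]
term2 docs: [2, 15, 16, 19, 21, 27, 28]
Union: [1, 2, 7, 8, 11, 15, 16, 17, 19, 20, 21, 23, 27, 28]
|union| = 14

14


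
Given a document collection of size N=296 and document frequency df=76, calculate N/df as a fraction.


IDF ratio = N / df
= 296 / 76
= 74/19

74/19


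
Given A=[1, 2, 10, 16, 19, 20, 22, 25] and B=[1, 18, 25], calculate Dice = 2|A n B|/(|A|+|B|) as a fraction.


A intersect B = [1, 25]
|A intersect B| = 2
|A| = 8, |B| = 3
Dice = 2*2 / (8+3)
= 4 / 11 = 4/11

4/11


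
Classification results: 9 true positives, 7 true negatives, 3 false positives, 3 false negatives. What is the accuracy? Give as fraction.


Accuracy = (TP + TN) / (TP + TN + FP + FN)
TP + TN = 9 + 7 = 16
Total = 9 + 7 + 3 + 3 = 22
Accuracy = 16 / 22 = 8/11

8/11


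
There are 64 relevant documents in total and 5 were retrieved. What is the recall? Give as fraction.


Recall = retrieved_relevant / total_relevant
= 5 / 64
= 5 / (5 + 59)
= 5/64

5/64


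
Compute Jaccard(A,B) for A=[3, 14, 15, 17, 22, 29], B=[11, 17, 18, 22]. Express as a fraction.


A intersect B = [17, 22]
|A intersect B| = 2
A union B = [3, 11, 14, 15, 17, 18, 22, 29]
|A union B| = 8
Jaccard = 2/8 = 1/4

1/4


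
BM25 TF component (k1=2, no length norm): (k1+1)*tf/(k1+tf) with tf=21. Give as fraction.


BM25 TF component = (k1+1)*tf / (k1+tf)
k1 = 2, tf = 21
Numerator = (2+1)*21 = 63
Denominator = 2 + 21 = 23
= 63/23 = 63/23

63/23


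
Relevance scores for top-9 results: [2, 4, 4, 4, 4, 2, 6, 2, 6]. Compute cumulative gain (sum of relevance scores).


Cumulative Gain = sum of relevance scores
Position 1: rel=2, running sum=2
Position 2: rel=4, running sum=6
Position 3: rel=4, running sum=10
Position 4: rel=4, running sum=14
Position 5: rel=4, running sum=18
Position 6: rel=2, running sum=20
Position 7: rel=6, running sum=26
Position 8: rel=2, running sum=28
Position 9: rel=6, running sum=34
CG = 34

34


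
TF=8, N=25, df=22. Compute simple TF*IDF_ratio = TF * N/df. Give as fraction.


TF * (N/df)
= 8 * (25/22)
= 8 * 25/22
= 100/11

100/11


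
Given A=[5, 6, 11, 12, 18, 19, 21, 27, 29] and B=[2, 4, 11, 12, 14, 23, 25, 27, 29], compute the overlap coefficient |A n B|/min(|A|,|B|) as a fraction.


A intersect B = [11, 12, 27, 29]
|A intersect B| = 4
min(|A|, |B|) = min(9, 9) = 9
Overlap = 4 / 9 = 4/9

4/9


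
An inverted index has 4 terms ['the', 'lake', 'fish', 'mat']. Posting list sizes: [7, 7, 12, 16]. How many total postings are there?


Summing posting list sizes:
'the': 7 postings
'lake': 7 postings
'fish': 12 postings
'mat': 16 postings
Total = 7 + 7 + 12 + 16 = 42

42


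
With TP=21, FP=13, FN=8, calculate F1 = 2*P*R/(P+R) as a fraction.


F1 = 2 * P * R / (P + R)
P = TP/(TP+FP) = 21/34 = 21/34
R = TP/(TP+FN) = 21/29 = 21/29
2 * P * R = 2 * 21/34 * 21/29 = 441/493
P + R = 21/34 + 21/29 = 1323/986
F1 = 441/493 / 1323/986 = 2/3

2/3


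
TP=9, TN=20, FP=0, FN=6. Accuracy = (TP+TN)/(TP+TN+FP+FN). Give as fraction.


Accuracy = (TP + TN) / (TP + TN + FP + FN)
TP + TN = 9 + 20 = 29
Total = 9 + 20 + 0 + 6 = 35
Accuracy = 29 / 35 = 29/35

29/35


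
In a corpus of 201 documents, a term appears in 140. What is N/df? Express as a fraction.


IDF ratio = N / df
= 201 / 140
= 201/140

201/140


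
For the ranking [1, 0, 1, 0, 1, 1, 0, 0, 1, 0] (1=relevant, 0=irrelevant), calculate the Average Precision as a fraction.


Computing P@k for each relevant position:
Position 1: relevant, P@1 = 1/1 = 1
Position 2: not relevant
Position 3: relevant, P@3 = 2/3 = 2/3
Position 4: not relevant
Position 5: relevant, P@5 = 3/5 = 3/5
Position 6: relevant, P@6 = 4/6 = 2/3
Position 7: not relevant
Position 8: not relevant
Position 9: relevant, P@9 = 5/9 = 5/9
Position 10: not relevant
Sum of P@k = 1 + 2/3 + 3/5 + 2/3 + 5/9 = 157/45
AP = 157/45 / 5 = 157/225

157/225


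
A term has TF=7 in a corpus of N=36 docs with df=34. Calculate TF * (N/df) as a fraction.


TF * (N/df)
= 7 * (36/34)
= 7 * 18/17
= 126/17

126/17


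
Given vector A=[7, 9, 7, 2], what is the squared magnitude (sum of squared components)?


|A|^2 = sum of squared components
A[0]^2 = 7^2 = 49
A[1]^2 = 9^2 = 81
A[2]^2 = 7^2 = 49
A[3]^2 = 2^2 = 4
Sum = 49 + 81 + 49 + 4 = 183

183


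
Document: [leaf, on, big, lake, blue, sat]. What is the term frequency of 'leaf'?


Document has 6 words
Scanning for 'leaf':
Found at positions: [0]
Count = 1

1


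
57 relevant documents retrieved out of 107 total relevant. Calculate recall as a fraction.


Recall = retrieved_relevant / total_relevant
= 57 / 107
= 57 / (57 + 50)
= 57/107

57/107


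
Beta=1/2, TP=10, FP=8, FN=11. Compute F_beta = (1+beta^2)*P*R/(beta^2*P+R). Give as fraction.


P = TP/(TP+FP) = 10/18 = 5/9
R = TP/(TP+FN) = 10/21 = 10/21
beta^2 = 1/2^2 = 1/4
(1 + beta^2) = 5/4
Numerator = (1+beta^2)*P*R = 125/378
Denominator = beta^2*P + R = 5/36 + 10/21 = 155/252
F_beta = 50/93

50/93


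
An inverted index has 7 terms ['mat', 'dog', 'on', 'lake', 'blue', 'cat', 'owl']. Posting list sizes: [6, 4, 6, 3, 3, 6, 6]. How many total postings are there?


Summing posting list sizes:
'mat': 6 postings
'dog': 4 postings
'on': 6 postings
'lake': 3 postings
'blue': 3 postings
'cat': 6 postings
'owl': 6 postings
Total = 6 + 4 + 6 + 3 + 3 + 6 + 6 = 34

34


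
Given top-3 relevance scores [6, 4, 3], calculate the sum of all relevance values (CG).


Cumulative Gain = sum of relevance scores
Position 1: rel=6, running sum=6
Position 2: rel=4, running sum=10
Position 3: rel=3, running sum=13
CG = 13

13


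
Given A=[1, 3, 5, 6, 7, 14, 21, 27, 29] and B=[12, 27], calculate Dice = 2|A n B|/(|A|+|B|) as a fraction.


A intersect B = [27]
|A intersect B| = 1
|A| = 9, |B| = 2
Dice = 2*1 / (9+2)
= 2 / 11 = 2/11

2/11


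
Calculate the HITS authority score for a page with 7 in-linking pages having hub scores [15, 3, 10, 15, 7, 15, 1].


Authority = sum of hub scores of in-linkers
In-link 1: hub score = 15
In-link 2: hub score = 3
In-link 3: hub score = 10
In-link 4: hub score = 15
In-link 5: hub score = 7
In-link 6: hub score = 15
In-link 7: hub score = 1
Authority = 15 + 3 + 10 + 15 + 7 + 15 + 1 = 66

66


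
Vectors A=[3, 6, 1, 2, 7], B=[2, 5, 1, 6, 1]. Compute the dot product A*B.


Dot product = sum of element-wise products
A[0]*B[0] = 3*2 = 6
A[1]*B[1] = 6*5 = 30
A[2]*B[2] = 1*1 = 1
A[3]*B[3] = 2*6 = 12
A[4]*B[4] = 7*1 = 7
Sum = 6 + 30 + 1 + 12 + 7 = 56

56


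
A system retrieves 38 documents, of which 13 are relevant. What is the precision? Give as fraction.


Precision = relevant_retrieved / total_retrieved
= 13 / 38
= 13 / (13 + 25)
= 13/38

13/38


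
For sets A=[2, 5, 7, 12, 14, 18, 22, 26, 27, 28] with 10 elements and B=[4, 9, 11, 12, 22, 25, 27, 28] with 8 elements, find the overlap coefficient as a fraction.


A intersect B = [12, 22, 27, 28]
|A intersect B| = 4
min(|A|, |B|) = min(10, 8) = 8
Overlap = 4 / 8 = 1/2

1/2


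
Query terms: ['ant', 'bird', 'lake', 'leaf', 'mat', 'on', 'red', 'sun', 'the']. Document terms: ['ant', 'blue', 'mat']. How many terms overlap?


Query terms: ['ant', 'bird', 'lake', 'leaf', 'mat', 'on', 'red', 'sun', 'the']
Document terms: ['ant', 'blue', 'mat']
Common terms: ['ant', 'mat']
Overlap count = 2

2


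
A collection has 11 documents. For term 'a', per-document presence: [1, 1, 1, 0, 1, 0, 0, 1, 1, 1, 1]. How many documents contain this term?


Checking each document for 'a':
Doc 1: present
Doc 2: present
Doc 3: present
Doc 4: absent
Doc 5: present
Doc 6: absent
Doc 7: absent
Doc 8: present
Doc 9: present
Doc 10: present
Doc 11: present
df = sum of presences = 1 + 1 + 1 + 0 + 1 + 0 + 0 + 1 + 1 + 1 + 1 = 8

8


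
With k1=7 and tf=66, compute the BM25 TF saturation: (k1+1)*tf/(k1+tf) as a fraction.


BM25 TF component = (k1+1)*tf / (k1+tf)
k1 = 7, tf = 66
Numerator = (7+1)*66 = 528
Denominator = 7 + 66 = 73
= 528/73 = 528/73

528/73


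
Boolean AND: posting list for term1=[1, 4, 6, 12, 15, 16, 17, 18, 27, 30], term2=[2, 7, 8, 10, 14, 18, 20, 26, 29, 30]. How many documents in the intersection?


Boolean AND: find intersection of posting lists
term1 docs: [1, 4, 6, 12, 15, 16, 17, 18, 27, 30]
term2 docs: [2, 7, 8, 10, 14, 18, 20, 26, 29, 30]
Intersection: [18, 30]
|intersection| = 2

2


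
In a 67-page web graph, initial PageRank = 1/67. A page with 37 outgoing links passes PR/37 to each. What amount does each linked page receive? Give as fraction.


Initial PR = 1/67 = 1/67
Outlinks = 37
Contribution per link = PR / outlinks
= 1/67 / 37
= 1/2479

1/2479


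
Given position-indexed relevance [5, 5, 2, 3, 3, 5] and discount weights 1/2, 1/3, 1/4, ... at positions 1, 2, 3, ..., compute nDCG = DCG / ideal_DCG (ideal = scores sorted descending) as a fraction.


Position discount weights w_i = 1/(i+1) for i=1..6:
Weights = [1/2, 1/3, 1/4, 1/5, 1/6, 1/7]
Actual relevance: [5, 5, 2, 3, 3, 5]
DCG = 5/2 + 5/3 + 2/4 + 3/5 + 3/6 + 5/7 = 1361/210
Ideal relevance (sorted desc): [5, 5, 5, 3, 3, 2]
Ideal DCG = 5/2 + 5/3 + 5/4 + 3/5 + 3/6 + 2/7 = 2857/420
nDCG = DCG / ideal_DCG = 1361/210 / 2857/420 = 2722/2857

2722/2857


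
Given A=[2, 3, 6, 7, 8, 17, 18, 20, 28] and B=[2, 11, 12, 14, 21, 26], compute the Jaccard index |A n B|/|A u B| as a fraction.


A intersect B = [2]
|A intersect B| = 1
A union B = [2, 3, 6, 7, 8, 11, 12, 14, 17, 18, 20, 21, 26, 28]
|A union B| = 14
Jaccard = 1/14 = 1/14

1/14


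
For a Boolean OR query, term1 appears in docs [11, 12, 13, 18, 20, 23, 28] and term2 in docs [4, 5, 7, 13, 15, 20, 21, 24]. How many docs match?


Boolean OR: find union of posting lists
term1 docs: [11, 12, 13, 18, 20, 23, 28]
term2 docs: [4, 5, 7, 13, 15, 20, 21, 24]
Union: [4, 5, 7, 11, 12, 13, 15, 18, 20, 21, 23, 24, 28]
|union| = 13

13


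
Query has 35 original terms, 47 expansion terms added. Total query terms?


Original terms: 35
Expansion terms: 47
Total = 35 + 47 = 82

82


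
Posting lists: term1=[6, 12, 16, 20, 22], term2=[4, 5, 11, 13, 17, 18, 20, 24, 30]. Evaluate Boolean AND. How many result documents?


Boolean AND: find intersection of posting lists
term1 docs: [6, 12, 16, 20, 22]
term2 docs: [4, 5, 11, 13, 17, 18, 20, 24, 30]
Intersection: [20]
|intersection| = 1

1


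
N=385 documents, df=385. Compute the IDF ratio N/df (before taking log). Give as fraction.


IDF ratio = N / df
= 385 / 385
= 1

1


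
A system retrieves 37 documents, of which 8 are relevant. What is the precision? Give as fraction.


Precision = relevant_retrieved / total_retrieved
= 8 / 37
= 8 / (8 + 29)
= 8/37

8/37


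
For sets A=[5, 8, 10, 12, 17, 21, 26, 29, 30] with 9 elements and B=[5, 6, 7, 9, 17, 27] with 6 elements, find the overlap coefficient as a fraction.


A intersect B = [5, 17]
|A intersect B| = 2
min(|A|, |B|) = min(9, 6) = 6
Overlap = 2 / 6 = 1/3

1/3


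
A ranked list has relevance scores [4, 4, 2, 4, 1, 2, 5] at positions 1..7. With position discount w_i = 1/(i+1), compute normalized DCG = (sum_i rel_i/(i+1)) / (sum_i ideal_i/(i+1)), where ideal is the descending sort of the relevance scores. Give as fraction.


Position discount weights w_i = 1/(i+1) for i=1..7:
Weights = [1/2, 1/3, 1/4, 1/5, 1/6, 1/7, 1/8]
Actual relevance: [4, 4, 2, 4, 1, 2, 5]
DCG = 4/2 + 4/3 + 2/4 + 4/5 + 1/6 + 2/7 + 5/8 = 1599/280
Ideal relevance (sorted desc): [5, 4, 4, 4, 2, 2, 1]
Ideal DCG = 5/2 + 4/3 + 4/4 + 4/5 + 2/6 + 2/7 + 1/8 = 5357/840
nDCG = DCG / ideal_DCG = 1599/280 / 5357/840 = 4797/5357

4797/5357


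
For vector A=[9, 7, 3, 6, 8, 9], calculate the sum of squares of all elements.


|A|^2 = sum of squared components
A[0]^2 = 9^2 = 81
A[1]^2 = 7^2 = 49
A[2]^2 = 3^2 = 9
A[3]^2 = 6^2 = 36
A[4]^2 = 8^2 = 64
A[5]^2 = 9^2 = 81
Sum = 81 + 49 + 9 + 36 + 64 + 81 = 320

320


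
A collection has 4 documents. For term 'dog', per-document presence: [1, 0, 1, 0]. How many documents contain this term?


Checking each document for 'dog':
Doc 1: present
Doc 2: absent
Doc 3: present
Doc 4: absent
df = sum of presences = 1 + 0 + 1 + 0 = 2

2


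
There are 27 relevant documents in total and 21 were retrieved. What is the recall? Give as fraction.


Recall = retrieved_relevant / total_relevant
= 21 / 27
= 21 / (21 + 6)
= 7/9

7/9


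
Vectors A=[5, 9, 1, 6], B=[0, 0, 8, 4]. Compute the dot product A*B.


Dot product = sum of element-wise products
A[0]*B[0] = 5*0 = 0
A[1]*B[1] = 9*0 = 0
A[2]*B[2] = 1*8 = 8
A[3]*B[3] = 6*4 = 24
Sum = 0 + 0 + 8 + 24 = 32

32


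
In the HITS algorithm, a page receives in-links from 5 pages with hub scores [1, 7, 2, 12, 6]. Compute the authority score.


Authority = sum of hub scores of in-linkers
In-link 1: hub score = 1
In-link 2: hub score = 7
In-link 3: hub score = 2
In-link 4: hub score = 12
In-link 5: hub score = 6
Authority = 1 + 7 + 2 + 12 + 6 = 28

28


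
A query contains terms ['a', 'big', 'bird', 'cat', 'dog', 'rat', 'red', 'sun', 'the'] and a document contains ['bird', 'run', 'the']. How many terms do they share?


Query terms: ['a', 'big', 'bird', 'cat', 'dog', 'rat', 'red', 'sun', 'the']
Document terms: ['bird', 'run', 'the']
Common terms: ['bird', 'the']
Overlap count = 2

2


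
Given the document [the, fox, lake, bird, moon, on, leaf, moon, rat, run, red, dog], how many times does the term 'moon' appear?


Document has 12 words
Scanning for 'moon':
Found at positions: [4, 7]
Count = 2

2


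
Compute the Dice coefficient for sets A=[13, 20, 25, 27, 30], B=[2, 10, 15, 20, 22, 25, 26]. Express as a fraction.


A intersect B = [20, 25]
|A intersect B| = 2
|A| = 5, |B| = 7
Dice = 2*2 / (5+7)
= 4 / 12 = 1/3

1/3


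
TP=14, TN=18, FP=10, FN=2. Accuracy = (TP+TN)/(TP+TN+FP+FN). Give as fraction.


Accuracy = (TP + TN) / (TP + TN + FP + FN)
TP + TN = 14 + 18 = 32
Total = 14 + 18 + 10 + 2 = 44
Accuracy = 32 / 44 = 8/11

8/11


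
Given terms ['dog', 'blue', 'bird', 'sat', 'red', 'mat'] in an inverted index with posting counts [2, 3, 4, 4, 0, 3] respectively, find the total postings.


Summing posting list sizes:
'dog': 2 postings
'blue': 3 postings
'bird': 4 postings
'sat': 4 postings
'red': 0 postings
'mat': 3 postings
Total = 2 + 3 + 4 + 4 + 0 + 3 = 16

16


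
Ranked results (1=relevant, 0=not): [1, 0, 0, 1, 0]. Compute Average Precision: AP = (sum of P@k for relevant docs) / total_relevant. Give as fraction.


Computing P@k for each relevant position:
Position 1: relevant, P@1 = 1/1 = 1
Position 2: not relevant
Position 3: not relevant
Position 4: relevant, P@4 = 2/4 = 1/2
Position 5: not relevant
Sum of P@k = 1 + 1/2 = 3/2
AP = 3/2 / 2 = 3/4

3/4


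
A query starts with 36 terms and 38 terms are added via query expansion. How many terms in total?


Original terms: 36
Expansion terms: 38
Total = 36 + 38 = 74

74


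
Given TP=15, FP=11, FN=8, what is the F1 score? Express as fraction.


F1 = 2 * P * R / (P + R)
P = TP/(TP+FP) = 15/26 = 15/26
R = TP/(TP+FN) = 15/23 = 15/23
2 * P * R = 2 * 15/26 * 15/23 = 225/299
P + R = 15/26 + 15/23 = 735/598
F1 = 225/299 / 735/598 = 30/49

30/49


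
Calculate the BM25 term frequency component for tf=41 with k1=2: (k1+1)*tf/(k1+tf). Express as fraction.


BM25 TF component = (k1+1)*tf / (k1+tf)
k1 = 2, tf = 41
Numerator = (2+1)*41 = 123
Denominator = 2 + 41 = 43
= 123/43 = 123/43

123/43


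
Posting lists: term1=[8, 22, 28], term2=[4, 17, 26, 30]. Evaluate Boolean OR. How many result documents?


Boolean OR: find union of posting lists
term1 docs: [8, 22, 28]
term2 docs: [4, 17, 26, 30]
Union: [4, 8, 17, 22, 26, 28, 30]
|union| = 7

7


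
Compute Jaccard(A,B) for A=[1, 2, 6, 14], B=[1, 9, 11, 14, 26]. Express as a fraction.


A intersect B = [1, 14]
|A intersect B| = 2
A union B = [1, 2, 6, 9, 11, 14, 26]
|A union B| = 7
Jaccard = 2/7 = 2/7

2/7


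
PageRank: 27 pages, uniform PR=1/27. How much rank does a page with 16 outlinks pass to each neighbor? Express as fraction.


Initial PR = 1/27 = 1/27
Outlinks = 16
Contribution per link = PR / outlinks
= 1/27 / 16
= 1/432

1/432


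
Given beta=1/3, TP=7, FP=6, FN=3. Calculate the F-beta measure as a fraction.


P = TP/(TP+FP) = 7/13 = 7/13
R = TP/(TP+FN) = 7/10 = 7/10
beta^2 = 1/3^2 = 1/9
(1 + beta^2) = 10/9
Numerator = (1+beta^2)*P*R = 49/117
Denominator = beta^2*P + R = 7/117 + 7/10 = 889/1170
F_beta = 70/127

70/127


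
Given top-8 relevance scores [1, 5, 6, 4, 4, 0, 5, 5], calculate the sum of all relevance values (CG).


Cumulative Gain = sum of relevance scores
Position 1: rel=1, running sum=1
Position 2: rel=5, running sum=6
Position 3: rel=6, running sum=12
Position 4: rel=4, running sum=16
Position 5: rel=4, running sum=20
Position 6: rel=0, running sum=20
Position 7: rel=5, running sum=25
Position 8: rel=5, running sum=30
CG = 30

30


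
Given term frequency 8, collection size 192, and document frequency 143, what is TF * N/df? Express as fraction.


TF * (N/df)
= 8 * (192/143)
= 8 * 192/143
= 1536/143

1536/143


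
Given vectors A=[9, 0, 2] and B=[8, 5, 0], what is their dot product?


Dot product = sum of element-wise products
A[0]*B[0] = 9*8 = 72
A[1]*B[1] = 0*5 = 0
A[2]*B[2] = 2*0 = 0
Sum = 72 + 0 + 0 = 72

72


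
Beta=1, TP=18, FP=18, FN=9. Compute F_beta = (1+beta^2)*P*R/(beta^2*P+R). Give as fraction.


P = TP/(TP+FP) = 18/36 = 1/2
R = TP/(TP+FN) = 18/27 = 2/3
beta^2 = 1^2 = 1
(1 + beta^2) = 2
Numerator = (1+beta^2)*P*R = 2/3
Denominator = beta^2*P + R = 1/2 + 2/3 = 7/6
F_beta = 4/7

4/7


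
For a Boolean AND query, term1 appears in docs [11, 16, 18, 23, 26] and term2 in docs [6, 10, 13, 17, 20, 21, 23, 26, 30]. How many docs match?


Boolean AND: find intersection of posting lists
term1 docs: [11, 16, 18, 23, 26]
term2 docs: [6, 10, 13, 17, 20, 21, 23, 26, 30]
Intersection: [23, 26]
|intersection| = 2

2


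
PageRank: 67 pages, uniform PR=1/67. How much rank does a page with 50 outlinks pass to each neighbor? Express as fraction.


Initial PR = 1/67 = 1/67
Outlinks = 50
Contribution per link = PR / outlinks
= 1/67 / 50
= 1/3350

1/3350


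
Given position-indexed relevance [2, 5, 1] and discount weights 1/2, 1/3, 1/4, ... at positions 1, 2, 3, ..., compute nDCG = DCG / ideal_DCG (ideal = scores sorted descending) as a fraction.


Position discount weights w_i = 1/(i+1) for i=1..3:
Weights = [1/2, 1/3, 1/4]
Actual relevance: [2, 5, 1]
DCG = 2/2 + 5/3 + 1/4 = 35/12
Ideal relevance (sorted desc): [5, 2, 1]
Ideal DCG = 5/2 + 2/3 + 1/4 = 41/12
nDCG = DCG / ideal_DCG = 35/12 / 41/12 = 35/41

35/41


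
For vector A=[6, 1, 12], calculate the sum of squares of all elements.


|A|^2 = sum of squared components
A[0]^2 = 6^2 = 36
A[1]^2 = 1^2 = 1
A[2]^2 = 12^2 = 144
Sum = 36 + 1 + 144 = 181

181


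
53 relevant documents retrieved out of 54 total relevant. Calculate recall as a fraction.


Recall = retrieved_relevant / total_relevant
= 53 / 54
= 53 / (53 + 1)
= 53/54

53/54


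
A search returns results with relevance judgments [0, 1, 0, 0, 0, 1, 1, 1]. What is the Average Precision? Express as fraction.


Computing P@k for each relevant position:
Position 1: not relevant
Position 2: relevant, P@2 = 1/2 = 1/2
Position 3: not relevant
Position 4: not relevant
Position 5: not relevant
Position 6: relevant, P@6 = 2/6 = 1/3
Position 7: relevant, P@7 = 3/7 = 3/7
Position 8: relevant, P@8 = 4/8 = 1/2
Sum of P@k = 1/2 + 1/3 + 3/7 + 1/2 = 37/21
AP = 37/21 / 4 = 37/84

37/84


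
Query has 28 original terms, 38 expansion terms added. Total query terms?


Original terms: 28
Expansion terms: 38
Total = 28 + 38 = 66

66


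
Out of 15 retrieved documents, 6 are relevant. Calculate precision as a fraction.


Precision = relevant_retrieved / total_retrieved
= 6 / 15
= 6 / (6 + 9)
= 2/5

2/5


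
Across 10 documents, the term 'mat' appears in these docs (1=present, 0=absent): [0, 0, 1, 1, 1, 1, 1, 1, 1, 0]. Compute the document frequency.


Checking each document for 'mat':
Doc 1: absent
Doc 2: absent
Doc 3: present
Doc 4: present
Doc 5: present
Doc 6: present
Doc 7: present
Doc 8: present
Doc 9: present
Doc 10: absent
df = sum of presences = 0 + 0 + 1 + 1 + 1 + 1 + 1 + 1 + 1 + 0 = 7

7


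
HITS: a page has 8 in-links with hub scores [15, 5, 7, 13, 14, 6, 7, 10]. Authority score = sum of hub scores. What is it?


Authority = sum of hub scores of in-linkers
In-link 1: hub score = 15
In-link 2: hub score = 5
In-link 3: hub score = 7
In-link 4: hub score = 13
In-link 5: hub score = 14
In-link 6: hub score = 6
In-link 7: hub score = 7
In-link 8: hub score = 10
Authority = 15 + 5 + 7 + 13 + 14 + 6 + 7 + 10 = 77

77
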